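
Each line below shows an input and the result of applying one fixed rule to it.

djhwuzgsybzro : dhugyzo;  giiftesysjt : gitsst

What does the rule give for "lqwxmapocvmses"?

lwmpcme

Rule — keep every other character starting from the first (positions 1st, 3rd, 5th, ...).
So "lqwxmapocvmses" becomes "lwmpcme".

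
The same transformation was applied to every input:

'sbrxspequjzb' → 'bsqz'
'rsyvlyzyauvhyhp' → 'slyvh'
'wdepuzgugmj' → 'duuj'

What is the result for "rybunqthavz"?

The transformation: keep one character in every 3, starting at position 2 (positions 2nd, 5th, 8th, ...).
So "rybunqthavz" becomes "ynhz".

ynhz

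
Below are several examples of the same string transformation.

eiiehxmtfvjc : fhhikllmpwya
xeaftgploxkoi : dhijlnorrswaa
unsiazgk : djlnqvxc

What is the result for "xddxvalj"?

dggmoyaa

Rule — sort the characters into alphabetical order, then shift every letter 3 places forward in the alphabet (wrapping around).
Doing the same to "xddxvalj": "dggmoyaa".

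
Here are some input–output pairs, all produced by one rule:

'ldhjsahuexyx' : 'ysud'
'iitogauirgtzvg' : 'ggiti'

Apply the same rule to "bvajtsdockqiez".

ztoqv

Looking at the pairs, the operation is to keep one character in every 3, starting at position 2 (positions 2nd, 5th, 8th, ...), then swap the first and last characters.
"bvajtsdockqiez" → "vtoqz" → "ztoqv".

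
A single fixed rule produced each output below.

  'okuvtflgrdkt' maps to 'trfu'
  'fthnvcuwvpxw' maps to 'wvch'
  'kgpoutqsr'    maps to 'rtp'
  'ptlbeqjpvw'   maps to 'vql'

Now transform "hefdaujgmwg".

muf

The transformation: keep one character in every 3, starting at position 3 (positions 3rd, 6th, 9th, ...), then reverse the string.
Applying both steps to "hefdaujgmwg": "fum", then "muf".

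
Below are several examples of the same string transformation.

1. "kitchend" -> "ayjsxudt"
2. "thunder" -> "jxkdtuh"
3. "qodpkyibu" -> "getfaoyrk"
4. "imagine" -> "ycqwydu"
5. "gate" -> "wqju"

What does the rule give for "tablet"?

jqrbuj

Looking at the pairs, the operation is to shift every letter 10 places backward in the alphabet (wrapping around).
So "tablet" becomes "jqrbuj".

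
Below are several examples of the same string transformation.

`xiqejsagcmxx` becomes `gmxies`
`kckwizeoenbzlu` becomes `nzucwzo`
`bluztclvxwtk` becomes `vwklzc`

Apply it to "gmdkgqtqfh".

The rule is to keep every other character starting from the second (positions 2nd, 4th, 6th, ...), then move the last 3 characters to the front (rotate right by 3).
Applying both steps to "gmdkgqtqfh": "mkqqh", then "qqhmk".

qqhmk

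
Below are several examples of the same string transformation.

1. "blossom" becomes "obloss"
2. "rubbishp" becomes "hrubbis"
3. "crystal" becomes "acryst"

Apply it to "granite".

The pattern: delete the last character, then move the last character to the front.
"granite" → "granit" → "tgrani".
(Check on "crystal": → "crysta" → "acryst" ✓)

tgrani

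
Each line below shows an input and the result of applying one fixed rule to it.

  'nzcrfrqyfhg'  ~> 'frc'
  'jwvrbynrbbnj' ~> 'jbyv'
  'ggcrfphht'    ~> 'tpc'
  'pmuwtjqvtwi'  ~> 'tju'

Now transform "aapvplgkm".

mlp

Each output is the input with this applied: keep one character in every 3, starting at position 3 (positions 3rd, 6th, 9th, ...), then reverse the string.
Starting from "aapvplgkm": after the first operation, "plm"; after the second, "mlp".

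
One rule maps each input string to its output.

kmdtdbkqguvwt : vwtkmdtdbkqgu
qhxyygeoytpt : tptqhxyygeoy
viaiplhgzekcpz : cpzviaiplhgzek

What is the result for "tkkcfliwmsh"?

Rule — move the last 3 characters to the front (rotate right by 3).
Applying that to "tkkcfliwmsh" gives "mshtkkcfliw".

mshtkkcfliw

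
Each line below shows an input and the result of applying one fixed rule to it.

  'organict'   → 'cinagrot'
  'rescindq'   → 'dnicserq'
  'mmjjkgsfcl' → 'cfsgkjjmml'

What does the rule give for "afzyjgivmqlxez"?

Looking at the pairs, the operation is to reverse the string, then move the first character to the end.
Applying both steps to "afzyjgivmqlxez": "zexlqmvigjyzfa", then "exlqmvigjyzfaz".

exlqmvigjyzfaz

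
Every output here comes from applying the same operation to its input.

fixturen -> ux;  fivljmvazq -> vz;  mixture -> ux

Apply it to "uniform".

ru

The transformation: sort the characters into alphabetical order, then keep only the last 2 characters.
For "uniform", step one produces "fimnoru"; step two turns that into "ru".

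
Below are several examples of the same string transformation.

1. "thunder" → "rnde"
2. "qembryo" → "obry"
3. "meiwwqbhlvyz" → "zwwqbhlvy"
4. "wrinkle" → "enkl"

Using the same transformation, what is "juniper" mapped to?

ripe

What's happening: delete the first 3 characters, then move the last character to the front.
"juniper" → "iper" → "ripe".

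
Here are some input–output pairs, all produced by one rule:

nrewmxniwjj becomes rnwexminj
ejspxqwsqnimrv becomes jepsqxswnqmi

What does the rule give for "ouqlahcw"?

uolqha

Looking at the pairs, the operation is to swap each adjacent pair of characters (1↔2, 3↔4, ...), then delete the last 2 characters.
Applying that to "ouqlahcw" gives "uolqha".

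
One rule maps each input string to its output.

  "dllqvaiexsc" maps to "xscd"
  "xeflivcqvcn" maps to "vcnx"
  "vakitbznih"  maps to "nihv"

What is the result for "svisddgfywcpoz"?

Looking at the pairs, the operation is to move the last 3 characters to the front (rotate right by 3), then keep only the first 4 characters.
Starting from "svisddgfywcpoz": after the first operation, "pozsvisddgfywc"; after the second, "pozs".

pozs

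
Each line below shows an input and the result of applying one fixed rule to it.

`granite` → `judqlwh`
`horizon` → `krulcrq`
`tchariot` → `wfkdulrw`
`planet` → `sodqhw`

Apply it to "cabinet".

Looking at the pairs, the operation is to shift every letter 3 places forward in the alphabet (wrapping around).
For "cabinet" the result is "fdelqhw".

fdelqhw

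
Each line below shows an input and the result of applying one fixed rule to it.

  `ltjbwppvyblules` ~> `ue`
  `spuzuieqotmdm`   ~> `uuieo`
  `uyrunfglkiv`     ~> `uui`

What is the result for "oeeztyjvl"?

oee

The transformation: keep only the vowels.
For "oeeztyjvl" the result is "oee".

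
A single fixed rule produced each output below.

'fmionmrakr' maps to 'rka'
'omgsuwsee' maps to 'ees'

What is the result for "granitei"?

iet

The pattern: reverse the string, then keep only the first 3 characters.
On "granitei" that produces "iet".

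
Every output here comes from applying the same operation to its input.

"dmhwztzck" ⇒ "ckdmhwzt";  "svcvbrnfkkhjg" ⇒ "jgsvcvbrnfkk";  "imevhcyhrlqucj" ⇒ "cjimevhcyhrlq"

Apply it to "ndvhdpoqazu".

The pattern: move the last 2 characters to the front (rotate right by 2), then delete the last character.
Applying both steps to "ndvhdpoqazu": "zundvhdpoqa", then "zundvhdpoq".
(Check on "svcvbrnfkkhjg": → "jgsvcvbrnfkkh" → "jgsvcvbrnfkk" ✓)

zundvhdpoq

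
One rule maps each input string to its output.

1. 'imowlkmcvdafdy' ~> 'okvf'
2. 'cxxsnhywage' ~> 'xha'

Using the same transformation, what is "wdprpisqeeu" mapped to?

The rule is to keep one character in every 3, starting at position 3 (positions 3rd, 6th, 9th, ...).
Applying that to "wdprpisqeeu" gives "pie".

pie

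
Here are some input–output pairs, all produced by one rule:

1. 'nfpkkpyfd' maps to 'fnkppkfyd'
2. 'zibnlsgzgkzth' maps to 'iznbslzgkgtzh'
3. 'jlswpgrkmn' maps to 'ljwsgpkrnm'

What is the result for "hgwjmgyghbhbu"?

The rule is to swap each adjacent pair of characters (1↔2, 3↔4, ...).
"hgwjmgyghbhbu" → "ghjwgmgybhbhu".

ghjwgmgybhbhu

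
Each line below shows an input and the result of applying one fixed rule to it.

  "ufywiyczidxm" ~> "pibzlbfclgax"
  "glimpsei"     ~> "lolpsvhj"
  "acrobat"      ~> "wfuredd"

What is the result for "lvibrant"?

wyleudqo

Each output is the input with this applied: shift every letter 3 places forward in the alphabet (wrapping around), then swap the first and last characters.
For "lvibrant", step one produces "oyleudqw"; step two turns that into "wyleudqo".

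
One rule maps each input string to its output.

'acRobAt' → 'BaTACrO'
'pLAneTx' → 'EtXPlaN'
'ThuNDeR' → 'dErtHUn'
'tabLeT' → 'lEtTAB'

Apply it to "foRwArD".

aRdFOrW

The pattern: flip the case of every letter, then move the last 3 characters to the front (rotate right by 3).
Starting from "foRwArD": after the first operation, "FOrWaRd"; after the second, "aRdFOrW".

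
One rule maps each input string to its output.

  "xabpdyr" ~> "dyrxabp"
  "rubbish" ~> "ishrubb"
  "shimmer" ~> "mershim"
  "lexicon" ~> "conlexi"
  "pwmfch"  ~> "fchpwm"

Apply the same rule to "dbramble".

bledbram

Rule — move the last 3 characters to the front (rotate right by 3).
Doing the same to "dbramble": "bledbram".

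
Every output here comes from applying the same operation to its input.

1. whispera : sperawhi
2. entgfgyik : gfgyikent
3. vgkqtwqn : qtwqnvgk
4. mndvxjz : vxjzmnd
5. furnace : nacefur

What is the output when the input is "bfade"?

debfa

The pattern: move the first 3 characters to the end (rotate left by 3).
Doing the same to "bfade": "debfa".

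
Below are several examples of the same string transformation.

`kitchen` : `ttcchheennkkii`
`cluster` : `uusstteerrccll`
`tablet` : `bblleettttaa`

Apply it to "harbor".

The transformation: move the first 2 characters to the end (rotate left by 2), then double every character.
On "harbor": the first step gives "rborha", and the second then gives "rrbboorrhhaa".

rrbboorrhhaa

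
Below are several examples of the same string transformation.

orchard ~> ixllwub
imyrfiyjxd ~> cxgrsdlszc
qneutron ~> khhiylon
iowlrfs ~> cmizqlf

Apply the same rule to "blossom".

vgfiimm

The pattern: shift every letter 6 places backward in the alphabet (wrapping around), then take characters alternately from the front and the back (1st, last, 2nd, 2nd-last, ...).
"blossom" → "vfimmig" → "vgfiimm".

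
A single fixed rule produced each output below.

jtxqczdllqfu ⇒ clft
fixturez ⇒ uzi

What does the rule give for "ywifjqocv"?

jcw

The rule is to keep one character in every 3, starting at position 2 (positions 2nd, 5th, 8th, ...), then move the first character to the end.
On "ywifjqocv": the first step gives "wjc", and the second then gives "jcw".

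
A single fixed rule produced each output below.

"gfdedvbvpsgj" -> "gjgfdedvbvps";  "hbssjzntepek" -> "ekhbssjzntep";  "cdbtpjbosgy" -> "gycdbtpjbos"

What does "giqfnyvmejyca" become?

cagiqfnyvmejy

In each case the input is transformed by: move the last 2 characters to the front (rotate right by 2).
"giqfnyvmejyca" → "cagiqfnyvmejy".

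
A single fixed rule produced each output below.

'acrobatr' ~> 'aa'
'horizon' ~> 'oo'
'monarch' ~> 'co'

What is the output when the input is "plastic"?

il

In each case the input is transformed by: move the first 3 characters to the end (rotate left by 3), then keep one character in every 3, starting at position 3 (positions 3rd, 6th, 9th, ...).
Doing the same to "plastic": "il".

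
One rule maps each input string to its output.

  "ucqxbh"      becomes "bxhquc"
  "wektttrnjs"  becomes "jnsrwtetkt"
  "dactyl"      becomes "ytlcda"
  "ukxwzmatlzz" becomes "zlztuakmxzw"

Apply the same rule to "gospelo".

leopgso

The rule is to move the last 2 characters to the front (rotate right by 2), then take characters alternately from the front and the back (1st, last, 2nd, 2nd-last, ...).
"gospelo" → "logospe" → "leopgso".
(Check on "wektttrnjs": → "jswektttrn" → "jnsrwtetkt" ✓)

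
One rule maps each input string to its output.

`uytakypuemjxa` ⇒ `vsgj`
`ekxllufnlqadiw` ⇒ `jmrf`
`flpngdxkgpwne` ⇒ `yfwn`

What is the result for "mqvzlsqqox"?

The rule is to shift every letter 9 places forward in the alphabet (wrapping around), then keep only the last 4 characters.
Applying both steps to "mqvzlsqqox": "vzeiubzzxg", then "zzxg".

zzxg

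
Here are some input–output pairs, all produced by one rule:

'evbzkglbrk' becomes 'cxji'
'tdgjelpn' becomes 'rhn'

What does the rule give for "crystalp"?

Each output is the input with this applied: shift every letter 2 places backward in the alphabet (wrapping around), then keep one character in every 3, starting at position 1 (positions 1st, 4th, 7th, ...).
"crystalp" → "apwqryjn" → "aqj".

aqj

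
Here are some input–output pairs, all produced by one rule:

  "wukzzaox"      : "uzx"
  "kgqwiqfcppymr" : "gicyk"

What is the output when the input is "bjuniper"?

jir

What's happening: move the first character to the end, then keep one character in every 3, starting at position 1 (positions 1st, 4th, 7th, ...).
On "bjuniper": the first step gives "juniperb", and the second then gives "jir".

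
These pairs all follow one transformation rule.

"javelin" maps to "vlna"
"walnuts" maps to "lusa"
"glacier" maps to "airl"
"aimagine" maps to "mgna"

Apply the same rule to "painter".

itra

The transformation: move the first 2 characters to the end (rotate left by 2), then keep every other character starting from the first (positions 1st, 3rd, 5th, ...).
On "painter": the first step gives "interpa", and the second then gives "itra".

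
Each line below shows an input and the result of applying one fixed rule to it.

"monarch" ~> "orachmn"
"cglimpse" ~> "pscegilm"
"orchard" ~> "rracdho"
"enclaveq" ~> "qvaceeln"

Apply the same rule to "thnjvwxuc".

wxchjntuv

The rule is to sort the characters into alphabetical order, then move the last 2 characters to the front (rotate right by 2).
For "thnjvwxuc", step one produces "chjntuvwx"; step two turns that into "wxchjntuv".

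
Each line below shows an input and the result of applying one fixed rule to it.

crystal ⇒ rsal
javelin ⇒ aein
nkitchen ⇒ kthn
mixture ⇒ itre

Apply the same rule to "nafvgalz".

avaz

The rule is to swap each adjacent pair of characters (1↔2, 3↔4, ...), then keep every other character starting from the first (positions 1st, 3rd, 5th, ...).
So "nafvgalz" becomes "avaz".
(Check on "mixture": → "imtxrue" → "itre" ✓)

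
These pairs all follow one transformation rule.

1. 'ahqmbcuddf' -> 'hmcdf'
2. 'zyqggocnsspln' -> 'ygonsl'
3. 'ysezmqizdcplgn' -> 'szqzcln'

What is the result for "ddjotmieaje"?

Looking at the pairs, the operation is to keep every other character starting from the second (positions 2nd, 4th, 6th, ...).
Doing the same to "ddjotmieaje": "domej".

domej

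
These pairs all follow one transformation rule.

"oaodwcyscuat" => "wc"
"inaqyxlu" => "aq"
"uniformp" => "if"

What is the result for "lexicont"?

xi

Looking at the pairs, the operation is to swap the front and back halves of the string, then keep only the last 2 characters.
Working it through for "lexicont": intermediate "contlexi", final "xi".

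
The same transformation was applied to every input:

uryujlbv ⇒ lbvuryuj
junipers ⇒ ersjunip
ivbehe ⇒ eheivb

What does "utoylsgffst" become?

The rule is to move the last 3 characters to the front (rotate right by 3).
"utoylsgffst" → "fstutoylsgf".

fstutoylsgf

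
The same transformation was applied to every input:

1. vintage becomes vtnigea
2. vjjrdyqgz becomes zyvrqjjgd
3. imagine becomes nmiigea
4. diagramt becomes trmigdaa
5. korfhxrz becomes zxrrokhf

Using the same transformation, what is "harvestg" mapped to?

vtsrhgea

In each case the input is transformed by: sort the characters into reverse alphabetical order.
"harvestg" → "vtsrhgea".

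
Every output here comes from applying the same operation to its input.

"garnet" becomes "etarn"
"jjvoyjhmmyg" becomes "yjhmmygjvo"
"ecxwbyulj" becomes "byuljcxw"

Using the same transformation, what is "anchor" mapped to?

Looking at the pairs, the operation is to delete the first character, then move the first 3 characters to the end (rotate left by 3).
On "anchor": the first step gives "nchor", and the second then gives "ornch".
(Check on "garnet": → "arnet" → "etarn" ✓)

ornch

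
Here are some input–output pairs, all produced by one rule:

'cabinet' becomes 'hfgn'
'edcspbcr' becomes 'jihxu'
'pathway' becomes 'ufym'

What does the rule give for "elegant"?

jqjl

Each output is the input with this applied: shift every letter 5 places forward in the alphabet (wrapping around), then delete the last 3 characters.
Applying that to "elegant" gives "jqjl".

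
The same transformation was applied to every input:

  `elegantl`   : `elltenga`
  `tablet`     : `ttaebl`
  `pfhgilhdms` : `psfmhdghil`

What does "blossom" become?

bmlooss

The rule is to take characters alternately from the front and the back (1st, last, 2nd, 2nd-last, ...).
For "blossom" the result is "bmlooss".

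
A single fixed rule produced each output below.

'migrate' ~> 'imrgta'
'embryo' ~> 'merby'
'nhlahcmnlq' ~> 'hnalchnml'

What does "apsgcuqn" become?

pagsucq

The rule is to delete the last character, then swap each adjacent pair of characters (1↔2, 3↔4, ...).
For "apsgcuqn", step one produces "apsgcuq"; step two turns that into "pagsucq".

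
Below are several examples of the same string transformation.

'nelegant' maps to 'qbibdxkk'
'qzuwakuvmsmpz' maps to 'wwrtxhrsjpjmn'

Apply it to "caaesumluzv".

sxxbprjirwz

What's happening: shift every letter 3 places backward in the alphabet (wrapping around), then swap the first and last characters.
For "caaesumluzv", step one produces "zxxbprjirws"; step two turns that into "sxxbprjirwz".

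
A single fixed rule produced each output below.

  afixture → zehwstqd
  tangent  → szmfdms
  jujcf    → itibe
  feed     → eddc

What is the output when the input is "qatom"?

The rule is to shift every letter 1 place backward in the alphabet (wrapping around).
Applying that to "qatom" gives "pzsnl".

pzsnl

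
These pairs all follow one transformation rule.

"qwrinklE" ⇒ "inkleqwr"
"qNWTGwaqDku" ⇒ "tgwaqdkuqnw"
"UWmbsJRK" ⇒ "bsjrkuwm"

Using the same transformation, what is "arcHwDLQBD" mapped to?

In each case the input is transformed by: move the first 3 characters to the end (rotate left by 3), then convert every letter to lowercase.
So "arcHwDLQBD" becomes "hwdlqbdarc".

hwdlqbdarc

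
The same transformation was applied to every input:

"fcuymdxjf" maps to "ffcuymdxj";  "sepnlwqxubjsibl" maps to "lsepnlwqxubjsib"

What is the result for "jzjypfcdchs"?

What's happening: move the last character to the front.
"jzjypfcdchs" → "sjzjypfcdch".

sjzjypfcdch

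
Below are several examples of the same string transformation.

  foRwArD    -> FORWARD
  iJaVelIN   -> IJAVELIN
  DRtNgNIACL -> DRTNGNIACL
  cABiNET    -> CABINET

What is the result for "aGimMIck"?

AGIMMICK

In each case the input is transformed by: convert every letter to uppercase.
"aGimMIck" → "AGIMMICK".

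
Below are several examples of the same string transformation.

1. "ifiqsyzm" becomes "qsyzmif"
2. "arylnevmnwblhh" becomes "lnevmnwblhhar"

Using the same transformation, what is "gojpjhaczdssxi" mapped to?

pjhaczdssxigo

In each case the input is transformed by: move the first 2 characters to the end (rotate left by 2), then delete the first character.
So "gojpjhaczdssxi" becomes "pjhaczdssxigo".
(Check on "ifiqsyzm": → "iqsyzmif" → "qsyzmif" ✓)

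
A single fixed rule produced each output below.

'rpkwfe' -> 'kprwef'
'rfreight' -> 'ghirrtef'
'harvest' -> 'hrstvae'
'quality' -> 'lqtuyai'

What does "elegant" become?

eglntae

The rule is to sort the characters into alphabetical order, then move the first 2 characters to the end (rotate left by 2).
Working it through for "elegant": intermediate "aeeglnt", final "eglntae".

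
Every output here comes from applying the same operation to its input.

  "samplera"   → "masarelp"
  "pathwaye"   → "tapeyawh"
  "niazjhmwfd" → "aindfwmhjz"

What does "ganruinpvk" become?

The rule is to reverse the string, then move the last 3 characters to the front (rotate right by 3).
For "ganruinpvk", step one produces "kvpniurnag"; step two turns that into "nagkvpniur".

nagkvpniur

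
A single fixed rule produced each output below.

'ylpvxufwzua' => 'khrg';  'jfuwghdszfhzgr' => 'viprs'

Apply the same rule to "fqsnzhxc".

The pattern: shift every letter 12 places forward in the alphabet (wrapping around), then keep one character in every 3, starting at position 1 (positions 1st, 4th, 7th, ...).
Doing the same to "fqsnzhxc": "rzj".

rzj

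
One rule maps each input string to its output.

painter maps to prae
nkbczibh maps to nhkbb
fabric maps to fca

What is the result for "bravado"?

What's happening: take characters alternately from the front and the back (1st, last, 2nd, 2nd-last, ...), then delete the last 3 characters.
So "bravado" becomes "bord".

bord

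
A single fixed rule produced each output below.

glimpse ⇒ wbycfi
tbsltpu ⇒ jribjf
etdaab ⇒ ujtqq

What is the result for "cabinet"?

The transformation: delete the last character, then shift every letter 10 places backward in the alphabet (wrapping around).
Applying both steps to "cabinet": "cabine", then "sqrydu".

sqrydu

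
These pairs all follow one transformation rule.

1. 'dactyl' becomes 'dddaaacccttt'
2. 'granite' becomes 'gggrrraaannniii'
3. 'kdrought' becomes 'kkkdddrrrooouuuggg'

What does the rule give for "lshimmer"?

The pattern: delete the last 2 characters, then repeat every character 3 times.
On "lshimmer" that produces "lllssshhhiiimmmmmm".

lllssshhhiiimmmmmm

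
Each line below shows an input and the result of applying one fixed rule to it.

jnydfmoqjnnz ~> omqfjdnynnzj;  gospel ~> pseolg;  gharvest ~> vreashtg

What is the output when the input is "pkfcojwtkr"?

jowctfkkrp

In each case the input is transformed by: swap the front and back halves of the string, then take characters alternately from the front and the back (1st, last, 2nd, 2nd-last, ...).
Starting from "pkfcojwtkr": after the first operation, "jwtkrpkfco"; after the second, "jowctfkkrp".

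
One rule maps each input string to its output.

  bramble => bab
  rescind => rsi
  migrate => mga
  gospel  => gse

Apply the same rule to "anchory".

aco

The transformation: swap each adjacent pair of characters (1↔2, 3↔4, ...), then keep every other character starting from the second (positions 2nd, 4th, 6th, ...).
Applying both steps to "anchory": "nahcroy", then "aco".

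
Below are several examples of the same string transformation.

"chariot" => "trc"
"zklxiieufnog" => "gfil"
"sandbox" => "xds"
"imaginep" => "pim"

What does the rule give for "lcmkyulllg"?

glkl

Rule — reverse the string, then keep one character in every 3, starting at position 1 (positions 1st, 4th, 7th, ...).
Applying both steps to "lcmkyulllg": "gllluykmcl", then "glkl".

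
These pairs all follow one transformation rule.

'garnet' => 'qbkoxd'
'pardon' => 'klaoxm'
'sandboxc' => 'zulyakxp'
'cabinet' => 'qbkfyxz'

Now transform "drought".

The pattern: shift every letter 3 places backward in the alphabet (wrapping around), then reverse the string.
For "drought", step one produces "aolrdeq"; step two turns that into "qedrloa".

qedrloa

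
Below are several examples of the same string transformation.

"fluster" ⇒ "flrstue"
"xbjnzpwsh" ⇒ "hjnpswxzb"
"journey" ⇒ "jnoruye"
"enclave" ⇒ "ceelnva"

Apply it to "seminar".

eimnrsa

Looking at the pairs, the operation is to sort the characters into alphabetical order, then move the first character to the end.
Applying both steps to "seminar": "aeimnrs", then "eimnrsa".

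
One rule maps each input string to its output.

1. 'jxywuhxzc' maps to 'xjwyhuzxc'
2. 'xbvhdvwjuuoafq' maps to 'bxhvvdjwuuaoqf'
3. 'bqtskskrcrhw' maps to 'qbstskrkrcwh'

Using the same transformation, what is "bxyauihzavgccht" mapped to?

xbayiuzhvacghct

Looking at the pairs, the operation is to swap each adjacent pair of characters (1↔2, 3↔4, ...).
Doing the same to "bxyauihzavgccht": "xbayiuzhvacghct".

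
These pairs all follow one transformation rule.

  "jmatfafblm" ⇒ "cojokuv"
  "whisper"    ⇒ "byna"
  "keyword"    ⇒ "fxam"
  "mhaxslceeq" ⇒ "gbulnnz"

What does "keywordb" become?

fxamk

Each output is the input with this applied: delete the first 3 characters, then shift every letter 9 places forward in the alphabet (wrapping around).
Applying both steps to "keywordb": "wordb", then "fxamk".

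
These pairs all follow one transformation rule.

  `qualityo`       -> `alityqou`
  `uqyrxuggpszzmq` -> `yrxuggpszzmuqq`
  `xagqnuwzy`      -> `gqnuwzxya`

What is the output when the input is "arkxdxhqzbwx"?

Looking at the pairs, the operation is to swap the first and last characters, then move the first 2 characters to the end (rotate left by 2).
Working it through for "arkxdxhqzbwx": intermediate "xrkxdxhqzbwa", final "kxdxhqzbwaxr".

kxdxhqzbwaxr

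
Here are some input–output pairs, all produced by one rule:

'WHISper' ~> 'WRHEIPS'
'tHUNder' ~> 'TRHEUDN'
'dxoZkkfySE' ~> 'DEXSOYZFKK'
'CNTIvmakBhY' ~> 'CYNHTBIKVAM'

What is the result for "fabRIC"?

FCAIBR

Each output is the input with this applied: take characters alternately from the front and the back (1st, last, 2nd, 2nd-last, ...), then convert every letter to uppercase.
"fabRIC" → "fCaIbR" → "FCAIBR".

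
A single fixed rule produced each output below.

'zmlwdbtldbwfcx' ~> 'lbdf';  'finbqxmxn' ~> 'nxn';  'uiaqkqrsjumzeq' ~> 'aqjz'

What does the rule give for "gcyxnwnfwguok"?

ywwo

The rule is to keep one character in every 3, starting at position 3 (positions 3rd, 6th, 9th, ...).
"gcyxnwnfwguok" → "ywwo".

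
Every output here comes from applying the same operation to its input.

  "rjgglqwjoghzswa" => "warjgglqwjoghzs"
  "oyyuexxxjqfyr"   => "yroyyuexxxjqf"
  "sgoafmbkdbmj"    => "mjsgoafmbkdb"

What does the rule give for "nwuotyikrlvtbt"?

btnwuotyikrlvt

Looking at the pairs, the operation is to move the last 2 characters to the front (rotate right by 2).
Applying that to "nwuotyikrlvtbt" gives "btnwuotyikrlvt".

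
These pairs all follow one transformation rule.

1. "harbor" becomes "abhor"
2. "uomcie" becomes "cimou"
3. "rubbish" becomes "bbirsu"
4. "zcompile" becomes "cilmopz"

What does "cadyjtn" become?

acdjty

Looking at the pairs, the operation is to delete the last character, then sort the characters into alphabetical order.
Applying both steps to "cadyjtn": "cadyjt", then "acdjty".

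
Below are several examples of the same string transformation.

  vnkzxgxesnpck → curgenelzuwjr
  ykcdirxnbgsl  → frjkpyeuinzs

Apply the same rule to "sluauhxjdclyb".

zsbhboeqkjsfi

Looking at the pairs, the operation is to shift every letter 7 places forward in the alphabet (wrapping around).
Doing the same to "sluauhxjdclyb": "zsbhboeqkjsfi".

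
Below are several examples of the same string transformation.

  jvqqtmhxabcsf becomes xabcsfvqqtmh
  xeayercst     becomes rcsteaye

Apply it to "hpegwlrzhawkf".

The transformation: delete the first character, then swap the front and back halves of the string.
For "hpegwlrzhawkf", step one produces "pegwlrzhawkf"; step two turns that into "zhawkfpegwlr".
(Check on "xeayercst": → "eayercst" → "rcsteaye" ✓)

zhawkfpegwlr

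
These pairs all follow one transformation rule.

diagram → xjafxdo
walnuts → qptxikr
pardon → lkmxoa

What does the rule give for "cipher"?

bozfme

In each case the input is transformed by: shift every letter 3 places backward in the alphabet (wrapping around), then move the last 2 characters to the front (rotate right by 2).
Applying both steps to "cipher": "zfmebo", then "bozfme".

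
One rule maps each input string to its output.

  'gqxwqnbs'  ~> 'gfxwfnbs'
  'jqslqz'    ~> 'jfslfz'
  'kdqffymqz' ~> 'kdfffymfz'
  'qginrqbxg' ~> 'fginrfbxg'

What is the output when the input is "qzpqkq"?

fzpfkf

The transformation: replace every "q" with "f".
So "qzpqkq" becomes "fzpfkf".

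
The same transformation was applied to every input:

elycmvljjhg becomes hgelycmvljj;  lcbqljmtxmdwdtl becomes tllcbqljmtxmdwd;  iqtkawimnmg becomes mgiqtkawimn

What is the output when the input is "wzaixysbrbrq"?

The rule is to move the last 2 characters to the front (rotate right by 2).
"wzaixysbrbrq" → "rqwzaixysbrb".

rqwzaixysbrb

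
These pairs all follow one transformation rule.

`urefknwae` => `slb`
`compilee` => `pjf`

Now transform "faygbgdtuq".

The pattern: keep one character in every 3, starting at position 2 (positions 2nd, 5th, 8th, ...), then shift every letter 1 place forward in the alphabet (wrapping around).
Applying both steps to "faygbgdtuq": "abt", then "bcu".

bcu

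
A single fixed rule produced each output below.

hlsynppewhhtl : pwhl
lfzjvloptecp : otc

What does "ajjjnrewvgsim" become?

In each case the input is transformed by: keep every other character starting from the first (positions 1st, 3rd, 5th, ...), then delete the first 3 characters.
On "ajjjnrewvgsim": the first step gives "ajnevsm", and the second then gives "evsm".
(Check on "lfzjvloptecp": → "lzvotc" → "otc" ✓)

evsm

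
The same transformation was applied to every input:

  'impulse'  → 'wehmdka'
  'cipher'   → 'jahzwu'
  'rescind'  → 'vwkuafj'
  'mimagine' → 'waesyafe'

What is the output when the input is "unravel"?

What's happening: shift every letter 8 places backward in the alphabet (wrapping around), then swap the first and last characters.
For "unravel", step one produces "mfjsnwd"; step two turns that into "dfjsnwm".
(Check on "mimagine": → "eaesyafw" → "waesyafe" ✓)

dfjsnwm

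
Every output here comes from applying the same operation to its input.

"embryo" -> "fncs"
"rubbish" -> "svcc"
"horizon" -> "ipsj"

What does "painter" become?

qbjo

The rule is to shift every letter 1 place forward in the alphabet (wrapping around), then keep only the first 4 characters.
"painter" → "qbjoufs" → "qbjo".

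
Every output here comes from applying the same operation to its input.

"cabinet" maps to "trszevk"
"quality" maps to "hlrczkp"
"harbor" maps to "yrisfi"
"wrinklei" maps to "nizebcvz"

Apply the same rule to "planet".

What's happening: shift every letter 9 places backward in the alphabet (wrapping around).
On "planet" that produces "gcrevk".

gcrevk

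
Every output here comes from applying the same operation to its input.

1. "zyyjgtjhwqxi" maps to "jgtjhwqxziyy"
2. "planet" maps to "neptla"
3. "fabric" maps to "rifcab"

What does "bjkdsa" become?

Looking at the pairs, the operation is to swap the first and last characters, then move the first 3 characters to the end (rotate left by 3).
"bjkdsa" → "ajkdsb" → "dsbajk".

dsbajk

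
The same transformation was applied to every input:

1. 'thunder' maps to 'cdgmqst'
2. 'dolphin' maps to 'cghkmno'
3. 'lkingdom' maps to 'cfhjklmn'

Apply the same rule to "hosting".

fghmnrs

In each case the input is transformed by: sort the characters into alphabetical order, then shift every letter 1 place backward in the alphabet (wrapping around).
On "hosting": the first step gives "ghinost", and the second then gives "fghmnrs".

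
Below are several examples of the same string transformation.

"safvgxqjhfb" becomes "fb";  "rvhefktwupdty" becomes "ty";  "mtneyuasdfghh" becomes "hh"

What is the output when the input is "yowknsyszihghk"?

hk

The pattern: keep only the last 2 characters.
On "yowknsyszihghk" that produces "hk".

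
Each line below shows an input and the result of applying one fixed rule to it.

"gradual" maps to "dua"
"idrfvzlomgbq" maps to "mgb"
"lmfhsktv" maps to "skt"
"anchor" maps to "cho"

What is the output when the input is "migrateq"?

ate

Each output is the input with this applied: move the last character to the front, then keep only the last 3 characters.
On "migrateq": the first step gives "qmigrate", and the second then gives "ate".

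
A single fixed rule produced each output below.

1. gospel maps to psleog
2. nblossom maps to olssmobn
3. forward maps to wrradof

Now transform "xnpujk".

upkjnx

The rule is to swap each adjacent pair of characters (1↔2, 3↔4, ...), then move the first 2 characters to the end (rotate left by 2).
"xnpujk" → "nxupkj" → "upkjnx".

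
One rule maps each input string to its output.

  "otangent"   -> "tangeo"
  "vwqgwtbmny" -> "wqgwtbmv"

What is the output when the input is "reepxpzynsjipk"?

eepxpzynsjir

The transformation: delete the last 2 characters, then move the first character to the end.
Applying both steps to "reepxpzynsjipk": "reepxpzynsji", then "eepxpzynsjir".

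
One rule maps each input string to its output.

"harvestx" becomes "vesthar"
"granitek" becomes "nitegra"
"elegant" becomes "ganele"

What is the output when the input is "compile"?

pilcom

The transformation: delete the last character, then move the first 3 characters to the end (rotate left by 3).
For "compile" the result is "pilcom".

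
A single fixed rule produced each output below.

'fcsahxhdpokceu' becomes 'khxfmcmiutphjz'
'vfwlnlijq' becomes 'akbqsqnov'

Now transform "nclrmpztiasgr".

The rule is to shift every letter 5 places forward in the alphabet (wrapping around).
Applying that to "nclrmpztiasgr" gives "shqwrueynfxlw".

shqwrueynfxlw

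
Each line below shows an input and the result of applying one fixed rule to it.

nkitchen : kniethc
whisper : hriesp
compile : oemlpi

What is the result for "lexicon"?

enxoic

What's happening: delete the first character, then take characters alternately from the front and the back (1st, last, 2nd, 2nd-last, ...).
Starting from "lexicon": after the first operation, "exicon"; after the second, "enxoic".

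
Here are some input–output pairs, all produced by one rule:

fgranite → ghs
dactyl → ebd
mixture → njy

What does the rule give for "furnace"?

gvs

What's happening: shift every letter 1 place forward in the alphabet (wrapping around), then keep only the first 3 characters.
Working it through for "furnace": intermediate "gvsobdf", final "gvs".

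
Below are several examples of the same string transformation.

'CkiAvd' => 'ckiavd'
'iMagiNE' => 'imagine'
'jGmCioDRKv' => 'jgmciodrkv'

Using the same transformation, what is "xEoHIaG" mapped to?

xeohiag

Looking at the pairs, the operation is to convert every letter to lowercase.
For "xEoHIaG" the result is "xeohiag".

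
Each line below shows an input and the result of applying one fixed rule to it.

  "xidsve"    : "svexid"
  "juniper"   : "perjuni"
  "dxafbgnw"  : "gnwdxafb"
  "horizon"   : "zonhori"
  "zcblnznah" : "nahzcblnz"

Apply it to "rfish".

ishrf

In each case the input is transformed by: move the last 3 characters to the front (rotate right by 3).
Doing the same to "rfish": "ishrf".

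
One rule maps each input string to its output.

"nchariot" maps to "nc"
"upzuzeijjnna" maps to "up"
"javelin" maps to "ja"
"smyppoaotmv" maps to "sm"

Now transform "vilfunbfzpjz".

vi

Looking at the pairs, the operation is to keep only the first 2 characters.
"vilfunbfzpjz" → "vi".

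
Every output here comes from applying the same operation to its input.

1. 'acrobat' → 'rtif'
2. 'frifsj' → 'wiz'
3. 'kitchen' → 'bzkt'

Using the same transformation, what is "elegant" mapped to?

In each case the input is transformed by: shift every letter 9 places backward in the alphabet (wrapping around), then delete the last 3 characters.
Applying that to "elegant" gives "vcvx".

vcvx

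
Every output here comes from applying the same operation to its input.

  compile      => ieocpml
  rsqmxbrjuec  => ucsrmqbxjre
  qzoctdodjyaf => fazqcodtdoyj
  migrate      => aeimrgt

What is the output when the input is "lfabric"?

rcflbai

The rule is to swap each adjacent pair of characters (1↔2, 3↔4, ...), then move the last 2 characters to the front (rotate right by 2).
Applying both steps to "lfabric": "flbairc", then "rcflbai".
(Check on "compile": → "ocpmlie" → "ieocpml" ✓)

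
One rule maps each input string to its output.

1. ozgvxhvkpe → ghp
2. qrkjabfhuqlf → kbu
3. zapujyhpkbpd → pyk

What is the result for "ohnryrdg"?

In each case the input is transformed by: delete the last character, then keep one character in every 3, starting at position 3 (positions 3rd, 6th, 9th, ...).
For "ohnryrdg", step one produces "ohnryrd"; step two turns that into "nr".
(Check on "qrkjabfhuqlf": → "qrkjabfhuql" → "kbu" ✓)

nr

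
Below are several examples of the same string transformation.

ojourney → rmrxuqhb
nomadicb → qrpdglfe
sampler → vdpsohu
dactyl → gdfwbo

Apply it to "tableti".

wdeohwl

Each output is the input with this applied: shift every letter 3 places forward in the alphabet (wrapping around).
"tableti" → "wdeohwl".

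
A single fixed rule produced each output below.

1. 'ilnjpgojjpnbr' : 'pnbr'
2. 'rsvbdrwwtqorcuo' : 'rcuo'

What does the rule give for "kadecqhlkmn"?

What's happening: keep only the last 4 characters.
Doing the same to "kadecqhlkmn": "lkmn".

lkmn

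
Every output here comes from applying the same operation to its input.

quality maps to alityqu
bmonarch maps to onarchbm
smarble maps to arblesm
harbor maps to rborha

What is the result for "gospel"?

In each case the input is transformed by: move the first 2 characters to the end (rotate left by 2).
"gospel" → "spelgo".

spelgo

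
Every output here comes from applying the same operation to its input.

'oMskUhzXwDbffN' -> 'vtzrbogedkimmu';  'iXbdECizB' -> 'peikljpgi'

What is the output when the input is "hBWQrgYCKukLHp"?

The transformation: shift every letter 7 places forward in the alphabet (wrapping around), then convert every letter to lowercase.
Working it through for "hBWQrgYCKukLHp": intermediate "oIDXynFJRbrSOw", final "oidxynfjrbrsow".

oidxynfjrbrsow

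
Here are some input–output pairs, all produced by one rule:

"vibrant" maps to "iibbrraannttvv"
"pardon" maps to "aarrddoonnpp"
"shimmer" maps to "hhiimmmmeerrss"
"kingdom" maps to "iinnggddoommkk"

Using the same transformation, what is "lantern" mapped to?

aanntteerrnnll

What's happening: move the first character to the end, then double every character.
Working it through for "lantern": intermediate "anternl", final "aanntteerrnnll".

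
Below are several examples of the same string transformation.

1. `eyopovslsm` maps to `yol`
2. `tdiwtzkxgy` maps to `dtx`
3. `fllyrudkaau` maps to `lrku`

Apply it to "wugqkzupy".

ukp

What's happening: keep one character in every 3, starting at position 2 (positions 2nd, 5th, 8th, ...).
Applying that to "wugqkzupy" gives "ukp".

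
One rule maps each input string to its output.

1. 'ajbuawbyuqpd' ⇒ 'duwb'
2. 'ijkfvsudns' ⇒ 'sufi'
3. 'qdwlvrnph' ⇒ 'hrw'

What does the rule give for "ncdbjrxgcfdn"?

Looking at the pairs, the operation is to reverse the string, then keep one character in every 3, starting at position 1 (positions 1st, 4th, 7th, ...).
Working it through for "ncdbjrxgcfdn": intermediate "ndfcgxrjbdcn", final "ncrd".

ncrd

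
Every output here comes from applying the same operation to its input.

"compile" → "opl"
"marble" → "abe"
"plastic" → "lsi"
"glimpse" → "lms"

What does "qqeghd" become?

qgd

The transformation: keep every other character starting from the second (positions 2nd, 4th, 6th, ...).
"qqeghd" → "qgd".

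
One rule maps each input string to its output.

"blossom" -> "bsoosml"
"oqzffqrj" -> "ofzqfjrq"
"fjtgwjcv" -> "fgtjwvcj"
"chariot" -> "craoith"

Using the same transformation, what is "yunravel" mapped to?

yrnvaleu

The transformation: swap each adjacent pair of characters (1↔2, 3↔4, ...), then move the first character to the end.
On "yunravel": the first step gives "uyrnvale", and the second then gives "yrnvaleu".
(Check on "chariot": → "hcraoit" → "craoith" ✓)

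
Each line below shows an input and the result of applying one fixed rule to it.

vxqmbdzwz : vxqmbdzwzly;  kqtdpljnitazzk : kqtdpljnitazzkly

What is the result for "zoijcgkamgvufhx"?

zoijcgkamgvufhxly

The transformation: append "ly".
"zoijcgkamgvufhx" → "zoijcgkamgvufhxly".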